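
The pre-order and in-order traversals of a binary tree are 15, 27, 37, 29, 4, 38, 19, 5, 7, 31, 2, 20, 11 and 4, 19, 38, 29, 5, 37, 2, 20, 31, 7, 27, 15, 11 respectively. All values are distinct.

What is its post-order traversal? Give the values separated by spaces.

The first element of pre-order is the root; it splits in-order into left and right subtrees.
Root 15: left subtree has 11 nodes {4, 19, 38, 29, 5, 37, 2, 20, 31, 7, 27}, right has 1 {11}.
  Root 27: left subtree has 10 nodes {4, 19, 38, 29, 5, 37, 2, 20, 31, 7}, right has 0 { }.
    Root 37: left subtree has 5 nodes {4, 19, 38, 29, 5}, right has 4 {2, 20, 31, 7}.
      Root 29: left subtree has 3 nodes {4, 19, 38}, right has 1 {5}.
        Root 4: left subtree has 0 nodes { }, right has 2 {19, 38}.
          Root 38: left subtree has 1 node {19}, right has 0 { }.
      Root 7: left subtree has 3 nodes {2, 20, 31}, right has 0 { }.
        Root 31: left subtree has 2 nodes {2, 20}, right has 0 { }.
          Root 2: left subtree has 0 nodes { }, right has 1 {20}.

19 38 4 5 29 20 2 31 7 37 27 11 15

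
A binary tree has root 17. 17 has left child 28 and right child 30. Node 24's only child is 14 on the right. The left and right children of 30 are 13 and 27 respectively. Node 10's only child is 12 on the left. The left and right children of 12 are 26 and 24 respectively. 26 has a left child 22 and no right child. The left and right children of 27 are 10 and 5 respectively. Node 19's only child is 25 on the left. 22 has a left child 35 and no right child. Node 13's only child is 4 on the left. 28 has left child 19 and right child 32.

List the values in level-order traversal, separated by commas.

17, 28, 30, 19, 32, 13, 27, 25, 4, 10, 5, 12, 26, 24, 22, 14, 35

Level-order visits nodes level by level from the root, left to right within each level.
Level 0: 17
Level 1: 28, 30
Level 2: 19, 32, 13, 27
Level 3: 25, 4, 10, 5
Level 4: 12
Level 5: 26, 24
Level 6: 22, 14
Level 7: 35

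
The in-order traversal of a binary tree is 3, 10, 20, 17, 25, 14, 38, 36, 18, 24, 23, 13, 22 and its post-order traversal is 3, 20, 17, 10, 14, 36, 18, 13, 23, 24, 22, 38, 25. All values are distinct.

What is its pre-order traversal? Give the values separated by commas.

25, 10, 3, 17, 20, 38, 14, 22, 24, 18, 36, 23, 13

The last element of post-order is the root; it splits in-order into left and right subtrees.
Root 25: left subtree has 4 nodes {3, 10, 20, 17}, right has 8 {14, 38, 36, 18, 24, 23, 13, 22}.
  Root 10: left subtree has 1 node {3}, right has 2 {20, 17}.
    Root 17: left subtree has 1 node {20}, right has 0 { }.
  Root 38: left subtree has 1 node {14}, right has 6 {36, 18, 24, 23, 13, 22}.
    Root 22: left subtree has 5 nodes {36, 18, 24, 23, 13}, right has 0 { }.
      Root 24: left subtree has 2 nodes {36, 18}, right has 2 {23, 13}.
        Root 18: left subtree has 1 node {36}, right has 0 { }.
        Root 23: left subtree has 0 nodes { }, right has 1 {13}.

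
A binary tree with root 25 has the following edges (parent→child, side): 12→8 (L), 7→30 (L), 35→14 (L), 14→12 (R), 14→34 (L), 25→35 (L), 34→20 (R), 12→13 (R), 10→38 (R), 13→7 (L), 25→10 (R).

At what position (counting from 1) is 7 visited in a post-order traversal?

Post-order visits the left subtree, then the right subtree, then the node.
At 25: go left to 35.
  At 35: go left to 14.
    At 14: go left to 34.
      At 34: no left child.
      At 34: go right to 20.
        20 is a leaf — visit 20.
      Visit 34.
    At 14: go right to 12.
      At 12: go left to 8.
        8 is a leaf — visit 8.
      At 12: go right to 13.
        At 13: go left to 7.
          At 7: go left to 30.
            30 is a leaf — visit 30.
          At 7: no right child.
          Visit 7.
        At 13: no right child.
        Visit 13.
      Visit 12.
    Visit 14.
  At 35: no right child.
  Visit 35.
At 25: go right to 10.
  At 10: no left child.
  At 10: go right to 38.
    38 is a leaf — visit 38.
  Visit 10.
Visit 25.
Full post-order sequence: 20, 34, 8, 30, 7, 13, 12, 14, 35, 38, 10, 25.

5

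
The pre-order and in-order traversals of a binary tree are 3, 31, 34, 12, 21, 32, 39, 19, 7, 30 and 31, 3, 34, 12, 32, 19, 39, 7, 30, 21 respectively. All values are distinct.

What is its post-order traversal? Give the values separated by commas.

The first element of pre-order is the root; it splits in-order into left and right subtrees.
Root 3: left subtree has 1 node {31}, right has 8 {34, 12, 32, 19, 39, 7, 30, 21}.
  Root 34: left subtree has 0 nodes { }, right has 7 {12, 32, 19, 39, 7, 30, 21}.
    Root 12: left subtree has 0 nodes { }, right has 6 {32, 19, 39, 7, 30, 21}.
      Root 21: left subtree has 5 nodes {32, 19, 39, 7, 30}, right has 0 { }.
        Root 32: left subtree has 0 nodes { }, right has 4 {19, 39, 7, 30}.
          Root 39: left subtree has 1 node {19}, right has 2 {7, 30}.
            Root 7: left subtree has 0 nodes { }, right has 1 {30}.

31, 19, 30, 7, 39, 32, 21, 12, 34, 3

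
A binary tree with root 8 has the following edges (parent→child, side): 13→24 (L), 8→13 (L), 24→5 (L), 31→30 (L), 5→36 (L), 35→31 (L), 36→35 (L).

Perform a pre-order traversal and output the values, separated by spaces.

8 13 24 5 36 35 31 30

Pre-order visits the node, then its left subtree, then its right subtree.
Visit 8.
At 8: go left to 13.
  Visit 13.
  At 13: go left to 24.
    Visit 24.
    At 24: go left to 5.
      Visit 5.
      At 5: go left to 36.
        Visit 36.
        At 36: go left to 35.
          Visit 35.
          At 35: go left to 31.
            Visit 31.
            At 31: go left to 30.
              30 is a leaf — visit 30.
            At 31: no right child.
          At 35: no right child.
        At 36: no right child.
      At 5: no right child.
    At 24: no right child.
  At 13: no right child.
At 8: no right child.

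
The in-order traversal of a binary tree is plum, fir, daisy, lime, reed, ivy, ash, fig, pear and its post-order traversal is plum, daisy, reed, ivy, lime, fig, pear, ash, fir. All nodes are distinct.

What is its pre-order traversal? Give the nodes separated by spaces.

fir plum ash lime daisy ivy reed pear fig

The last element of post-order is the root; it splits in-order into left and right subtrees.
Root fir: left subtree has 1 node {plum}, right has 7 {daisy, lime, reed, ivy, ash, fig, pear}.
  Root ash: left subtree has 4 nodes {daisy, lime, reed, ivy}, right has 2 {fig, pear}.
    Root lime: left subtree has 1 node {daisy}, right has 2 {reed, ivy}.
      Root ivy: left subtree has 1 node {reed}, right has 0 { }.
    Root pear: left subtree has 1 node {fig}, right has 0 { }.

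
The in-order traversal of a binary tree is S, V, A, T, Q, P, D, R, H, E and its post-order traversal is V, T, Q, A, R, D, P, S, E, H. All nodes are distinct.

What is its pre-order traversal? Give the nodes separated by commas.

The last element of post-order is the root; it splits in-order into left and right subtrees.
Root H: left subtree has 8 nodes {S, V, A, T, Q, P, D, R}, right has 1 {E}.
  Root S: left subtree has 0 nodes { }, right has 7 {V, A, T, Q, P, D, R}.
    Root P: left subtree has 4 nodes {V, A, T, Q}, right has 2 {D, R}.
      Root A: left subtree has 1 node {V}, right has 2 {T, Q}.
        Root Q: left subtree has 1 node {T}, right has 0 { }.
      Root D: left subtree has 0 nodes { }, right has 1 {R}.

H, S, P, A, V, Q, T, D, R, E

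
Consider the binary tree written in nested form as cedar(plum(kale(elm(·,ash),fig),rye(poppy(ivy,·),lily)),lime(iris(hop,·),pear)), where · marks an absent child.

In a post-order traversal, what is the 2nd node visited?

elm

Post-order visits the left subtree, then the right subtree, then the node.
At cedar: go left to plum.
  At plum: go left to kale.
    At kale: go left to elm.
      At elm: no left child.
      At elm: go right to ash.
        ash is a leaf — visit ash.
      Visit elm.
    At kale: go right to fig.
      fig is a leaf — visit fig.
    Visit kale.
  At plum: go right to rye.
    At rye: go left to poppy.
      At poppy: go left to ivy.
        ivy is a leaf — visit ivy.
      At poppy: no right child.
      Visit poppy.
    At rye: go right to lily.
      lily is a leaf — visit lily.
    Visit rye.
  Visit plum.
At cedar: go right to lime.
  At lime: go left to iris.
    At iris: go left to hop.
      hop is a leaf — visit hop.
    At iris: no right child.
    Visit iris.
  At lime: go right to pear.
    pear is a leaf — visit pear.
  Visit lime.
Visit cedar.
Full post-order sequence: ash, elm, fig, kale, ivy, poppy, lily, rye, plum, hop, iris, pear, lime, cedar.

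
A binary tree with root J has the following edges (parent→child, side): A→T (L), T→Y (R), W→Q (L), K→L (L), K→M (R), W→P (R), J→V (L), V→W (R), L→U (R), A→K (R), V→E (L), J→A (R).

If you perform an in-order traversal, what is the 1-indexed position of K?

12

In-order visits the left subtree, then the node, then the right subtree.
At J: go left to V.
  At V: go left to E.
    E is a leaf — visit E.
  Visit V.
  At V: go right to W.
    At W: go left to Q.
      Q is a leaf — visit Q.
    Visit W.
    At W: go right to P.
      P is a leaf — visit P.
Visit J.
At J: go right to A.
  At A: go left to T.
    At T: no left child.
    Visit T.
    At T: go right to Y.
      Y is a leaf — visit Y.
  Visit A.
  At A: go right to K.
    At K: go left to L.
      At L: no left child.
      Visit L.
      At L: go right to U.
        U is a leaf — visit U.
    Visit K.
    At K: go right to M.
      M is a leaf — visit M.
Full in-order sequence: E, V, Q, W, P, J, T, Y, A, L, U, K, M.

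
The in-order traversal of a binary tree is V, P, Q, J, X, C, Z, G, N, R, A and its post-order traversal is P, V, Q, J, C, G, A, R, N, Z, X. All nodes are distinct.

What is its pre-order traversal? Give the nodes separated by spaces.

X J Q V P Z C N G R A

The last element of post-order is the root; it splits in-order into left and right subtrees.
Root X: left subtree has 4 nodes {V, P, Q, J}, right has 6 {C, Z, G, N, R, A}.
  Root J: left subtree has 3 nodes {V, P, Q}, right has 0 { }.
    Root Q: left subtree has 2 nodes {V, P}, right has 0 { }.
      Root V: left subtree has 0 nodes { }, right has 1 {P}.
  Root Z: left subtree has 1 node {C}, right has 4 {G, N, R, A}.
    Root N: left subtree has 1 node {G}, right has 2 {R, A}.
      Root R: left subtree has 0 nodes { }, right has 1 {A}.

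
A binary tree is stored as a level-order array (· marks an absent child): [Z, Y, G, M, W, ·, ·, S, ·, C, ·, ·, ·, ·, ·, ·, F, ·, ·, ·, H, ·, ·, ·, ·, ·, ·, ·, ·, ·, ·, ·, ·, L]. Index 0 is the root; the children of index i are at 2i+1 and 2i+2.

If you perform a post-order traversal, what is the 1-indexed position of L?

1

Post-order visits the left subtree, then the right subtree, then the node.
At Z: go left to Y.
  At Y: go left to M.
    At M: go left to S.
      At S: no left child.
      At S: go right to F.
        At F: go left to L.
          L is a leaf — visit L.
        At F: no right child.
        Visit F.
      Visit S.
    At M: no right child.
    Visit M.
  At Y: go right to W.
    At W: go left to C.
      At C: no left child.
      At C: go right to H.
        H is a leaf — visit H.
      Visit C.
    At W: no right child.
    Visit W.
  Visit Y.
At Z: go right to G.
  G is a leaf — visit G.
Visit Z.
Full post-order sequence: L, F, S, M, H, C, W, Y, G, Z.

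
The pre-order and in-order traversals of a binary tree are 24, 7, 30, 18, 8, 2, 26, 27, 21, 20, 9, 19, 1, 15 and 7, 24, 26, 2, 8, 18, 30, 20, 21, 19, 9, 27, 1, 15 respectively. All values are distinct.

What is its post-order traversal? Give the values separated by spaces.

7 26 2 8 18 20 19 9 21 15 1 27 30 24

The first element of pre-order is the root; it splits in-order into left and right subtrees.
Root 24: left subtree has 1 node {7}, right has 12 {26, 2, 8, 18, 30, 20, 21, 19, 9, 27, 1, 15}.
  Root 30: left subtree has 4 nodes {26, 2, 8, 18}, right has 7 {20, 21, 19, 9, 27, 1, 15}.
    Root 18: left subtree has 3 nodes {26, 2, 8}, right has 0 { }.
      Root 8: left subtree has 2 nodes {26, 2}, right has 0 { }.
        Root 2: left subtree has 1 node {26}, right has 0 { }.
    Root 27: left subtree has 4 nodes {20, 21, 19, 9}, right has 2 {1, 15}.
      Root 21: left subtree has 1 node {20}, right has 2 {19, 9}.
        Root 9: left subtree has 1 node {19}, right has 0 { }.
      Root 1: left subtree has 0 nodes { }, right has 1 {15}.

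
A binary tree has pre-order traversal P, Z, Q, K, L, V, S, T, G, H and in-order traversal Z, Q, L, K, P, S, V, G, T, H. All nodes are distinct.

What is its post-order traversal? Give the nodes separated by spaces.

The first element of pre-order is the root; it splits in-order into left and right subtrees.
Root P: left subtree has 4 nodes {Z, Q, L, K}, right has 5 {S, V, G, T, H}.
  Root Z: left subtree has 0 nodes { }, right has 3 {Q, L, K}.
    Root Q: left subtree has 0 nodes { }, right has 2 {L, K}.
      Root K: left subtree has 1 node {L}, right has 0 { }.
  Root V: left subtree has 1 node {S}, right has 3 {G, T, H}.
    Root T: left subtree has 1 node {G}, right has 1 {H}.

L K Q Z S G H T V P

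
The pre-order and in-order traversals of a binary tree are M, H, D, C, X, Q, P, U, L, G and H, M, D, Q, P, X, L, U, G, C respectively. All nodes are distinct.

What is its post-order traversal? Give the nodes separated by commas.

The first element of pre-order is the root; it splits in-order into left and right subtrees.
Root M: left subtree has 1 node {H}, right has 8 {D, Q, P, X, L, U, G, C}.
  Root D: left subtree has 0 nodes { }, right has 7 {Q, P, X, L, U, G, C}.
    Root C: left subtree has 6 nodes {Q, P, X, L, U, G}, right has 0 { }.
      Root X: left subtree has 2 nodes {Q, P}, right has 3 {L, U, G}.
        Root Q: left subtree has 0 nodes { }, right has 1 {P}.
        Root U: left subtree has 1 node {L}, right has 1 {G}.

H, P, Q, L, G, U, X, C, D, M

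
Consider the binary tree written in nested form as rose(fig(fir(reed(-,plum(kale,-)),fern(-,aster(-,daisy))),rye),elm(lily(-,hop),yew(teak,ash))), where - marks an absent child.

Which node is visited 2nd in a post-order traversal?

plum

Post-order visits the left subtree, then the right subtree, then the node.
At rose: go left to fig.
  At fig: go left to fir.
    At fir: go left to reed.
      At reed: no left child.
      At reed: go right to plum.
        At plum: go left to kale.
          kale is a leaf — visit kale.
        At plum: no right child.
        Visit plum.
      Visit reed.
    At fir: go right to fern.
      At fern: no left child.
      At fern: go right to aster.
        At aster: no left child.
        At aster: go right to daisy.
          daisy is a leaf — visit daisy.
        Visit aster.
      Visit fern.
    Visit fir.
  At fig: go right to rye.
    rye is a leaf — visit rye.
  Visit fig.
At rose: go right to elm.
  At elm: go left to lily.
    At lily: no left child.
    At lily: go right to hop.
      hop is a leaf — visit hop.
    Visit lily.
  At elm: go right to yew.
    At yew: go left to teak.
      teak is a leaf — visit teak.
    At yew: go right to ash.
      ash is a leaf — visit ash.
    Visit yew.
  Visit elm.
Visit rose.
Full post-order sequence: kale, plum, reed, daisy, aster, fern, fir, rye, fig, hop, lily, teak, ash, yew, elm, rose.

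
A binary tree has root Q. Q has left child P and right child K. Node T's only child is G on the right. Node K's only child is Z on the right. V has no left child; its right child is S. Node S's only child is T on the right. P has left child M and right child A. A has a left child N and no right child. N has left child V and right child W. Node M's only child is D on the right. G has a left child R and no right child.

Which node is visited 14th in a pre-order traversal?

Z

Pre-order visits the node, then its left subtree, then its right subtree.
Visit Q.
At Q: go left to P.
  Visit P.
  At P: go left to M.
    Visit M.
    At M: no left child.
    At M: go right to D.
      D is a leaf — visit D.
  At P: go right to A.
    Visit A.
    At A: go left to N.
      Visit N.
      At N: go left to V.
        Visit V.
        At V: no left child.
        At V: go right to S.
          Visit S.
          At S: no left child.
          At S: go right to T.
            Visit T.
            At T: no left child.
            At T: go right to G.
              Visit G.
              At G: go left to R.
                R is a leaf — visit R.
              At G: no right child.
      At N: go right to W.
        W is a leaf — visit W.
    At A: no right child.
At Q: go right to K.
  Visit K.
  At K: no left child.
  At K: go right to Z.
    Z is a leaf — visit Z.
Full pre-order sequence: Q, P, M, D, A, N, V, S, T, G, R, W, K, Z.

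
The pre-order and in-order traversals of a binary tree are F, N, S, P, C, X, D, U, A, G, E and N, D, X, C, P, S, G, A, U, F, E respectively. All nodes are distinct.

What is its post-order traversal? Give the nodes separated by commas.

D, X, C, P, G, A, U, S, N, E, F

The first element of pre-order is the root; it splits in-order into left and right subtrees.
Root F: left subtree has 9 nodes {N, D, X, C, P, S, G, A, U}, right has 1 {E}.
  Root N: left subtree has 0 nodes { }, right has 8 {D, X, C, P, S, G, A, U}.
    Root S: left subtree has 4 nodes {D, X, C, P}, right has 3 {G, A, U}.
      Root P: left subtree has 3 nodes {D, X, C}, right has 0 { }.
        Root C: left subtree has 2 nodes {D, X}, right has 0 { }.
          Root X: left subtree has 1 node {D}, right has 0 { }.
      Root U: left subtree has 2 nodes {G, A}, right has 0 { }.
        Root A: left subtree has 1 node {G}, right has 0 { }.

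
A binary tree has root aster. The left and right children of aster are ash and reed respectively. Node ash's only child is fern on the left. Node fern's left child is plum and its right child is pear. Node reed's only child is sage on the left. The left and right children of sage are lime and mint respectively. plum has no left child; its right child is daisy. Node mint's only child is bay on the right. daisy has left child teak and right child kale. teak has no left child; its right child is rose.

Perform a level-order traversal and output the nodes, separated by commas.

Level-order visits nodes level by level from the root, left to right within each level.
Level 0: aster
Level 1: ash, reed
Level 2: fern, sage
Level 3: plum, pear, lime, mint
Level 4: daisy, bay
Level 5: teak, kale
Level 6: rose

aster, ash, reed, fern, sage, plum, pear, lime, mint, daisy, bay, teak, kale, rose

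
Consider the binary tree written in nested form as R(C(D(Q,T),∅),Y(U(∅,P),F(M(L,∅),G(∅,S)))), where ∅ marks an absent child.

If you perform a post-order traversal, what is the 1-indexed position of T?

2

Post-order visits the left subtree, then the right subtree, then the node.
At R: go left to C.
  At C: go left to D.
    At D: go left to Q.
      Q is a leaf — visit Q.
    At D: go right to T.
      T is a leaf — visit T.
    Visit D.
  At C: no right child.
  Visit C.
At R: go right to Y.
  At Y: go left to U.
    At U: no left child.
    At U: go right to P.
      P is a leaf — visit P.
    Visit U.
  At Y: go right to F.
    At F: go left to M.
      At M: go left to L.
        L is a leaf — visit L.
      At M: no right child.
      Visit M.
    At F: go right to G.
      At G: no left child.
      At G: go right to S.
        S is a leaf — visit S.
      Visit G.
    Visit F.
  Visit Y.
Visit R.
Full post-order sequence: Q, T, D, C, P, U, L, M, S, G, F, Y, R.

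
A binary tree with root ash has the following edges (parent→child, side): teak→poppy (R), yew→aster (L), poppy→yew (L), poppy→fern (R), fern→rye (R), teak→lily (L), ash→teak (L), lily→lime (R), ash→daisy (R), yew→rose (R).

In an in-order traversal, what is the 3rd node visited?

In-order visits the left subtree, then the node, then the right subtree.
At ash: go left to teak.
  At teak: go left to lily.
    At lily: no left child.
    Visit lily.
    At lily: go right to lime.
      lime is a leaf — visit lime.
  Visit teak.
  At teak: go right to poppy.
    At poppy: go left to yew.
      At yew: go left to aster.
        aster is a leaf — visit aster.
      Visit yew.
      At yew: go right to rose.
        rose is a leaf — visit rose.
    Visit poppy.
    At poppy: go right to fern.
      At fern: no left child.
      Visit fern.
      At fern: go right to rye.
        rye is a leaf — visit rye.
Visit ash.
At ash: go right to daisy.
  daisy is a leaf — visit daisy.
Full in-order sequence: lily, lime, teak, aster, yew, rose, poppy, fern, rye, ash, daisy.

teak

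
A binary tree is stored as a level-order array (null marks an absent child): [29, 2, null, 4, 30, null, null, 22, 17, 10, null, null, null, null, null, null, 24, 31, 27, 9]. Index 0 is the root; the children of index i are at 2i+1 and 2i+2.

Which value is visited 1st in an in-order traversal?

In-order visits the left subtree, then the node, then the right subtree.
At 29: go left to 2.
  At 2: go left to 4.
    At 4: go left to 22.
      At 22: no left child.
      Visit 22.
      At 22: go right to 24.
        24 is a leaf — visit 24.
    Visit 4.
    At 4: go right to 17.
      At 17: go left to 31.
        31 is a leaf — visit 31.
      Visit 17.
      At 17: go right to 27.
        27 is a leaf — visit 27.
  Visit 2.
  At 2: go right to 30.
    At 30: go left to 10.
      At 10: go left to 9.
        9 is a leaf — visit 9.
      Visit 10.
      At 10: no right child.
    Visit 30.
    At 30: no right child.
Visit 29.
At 29: no right child.
Full in-order sequence: 22, 24, 4, 31, 17, 27, 2, 9, 10, 30, 29.

22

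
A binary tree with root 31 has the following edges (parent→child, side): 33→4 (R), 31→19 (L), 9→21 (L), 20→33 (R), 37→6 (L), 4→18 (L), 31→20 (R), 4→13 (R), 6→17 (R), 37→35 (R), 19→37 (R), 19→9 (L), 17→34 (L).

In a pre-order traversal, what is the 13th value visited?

Pre-order visits the node, then its left subtree, then its right subtree.
Visit 31.
At 31: go left to 19.
  Visit 19.
  At 19: go left to 9.
    Visit 9.
    At 9: go left to 21.
      21 is a leaf — visit 21.
    At 9: no right child.
  At 19: go right to 37.
    Visit 37.
    At 37: go left to 6.
      Visit 6.
      At 6: no left child.
      At 6: go right to 17.
        Visit 17.
        At 17: go left to 34.
          34 is a leaf — visit 34.
        At 17: no right child.
    At 37: go right to 35.
      35 is a leaf — visit 35.
At 31: go right to 20.
  Visit 20.
  At 20: no left child.
  At 20: go right to 33.
    Visit 33.
    At 33: no left child.
    At 33: go right to 4.
      Visit 4.
      At 4: go left to 18.
        18 is a leaf — visit 18.
      At 4: go right to 13.
        13 is a leaf — visit 13.
Full pre-order sequence: 31, 19, 9, 21, 37, 6, 17, 34, 35, 20, 33, 4, 18, 13.

18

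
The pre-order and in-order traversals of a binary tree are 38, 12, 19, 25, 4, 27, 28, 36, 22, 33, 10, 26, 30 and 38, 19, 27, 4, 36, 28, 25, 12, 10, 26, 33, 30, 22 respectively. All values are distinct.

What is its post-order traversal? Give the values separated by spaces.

The first element of pre-order is the root; it splits in-order into left and right subtrees.
Root 38: left subtree has 0 nodes { }, right has 12 {19, 27, 4, 36, 28, 25, 12, 10, 26, 33, 30, 22}.
  Root 12: left subtree has 6 nodes {19, 27, 4, 36, 28, 25}, right has 5 {10, 26, 33, 30, 22}.
    Root 19: left subtree has 0 nodes { }, right has 5 {27, 4, 36, 28, 25}.
      Root 25: left subtree has 4 nodes {27, 4, 36, 28}, right has 0 { }.
        Root 4: left subtree has 1 node {27}, right has 2 {36, 28}.
          Root 28: left subtree has 1 node {36}, right has 0 { }.
    Root 22: left subtree has 4 nodes {10, 26, 33, 30}, right has 0 { }.
      Root 33: left subtree has 2 nodes {10, 26}, right has 1 {30}.
        Root 10: left subtree has 0 nodes { }, right has 1 {26}.

27 36 28 4 25 19 26 10 30 33 22 12 38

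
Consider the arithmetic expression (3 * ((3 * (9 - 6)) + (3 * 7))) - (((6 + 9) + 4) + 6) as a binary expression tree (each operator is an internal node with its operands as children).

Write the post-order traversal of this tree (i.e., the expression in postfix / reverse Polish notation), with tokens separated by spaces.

Post-order on an expression tree gives postfix notation: for each operator, emit left operand, right operand, then the operator.

3 3 9 6 - * 3 7 * + * 6 9 + 4 + 6 + -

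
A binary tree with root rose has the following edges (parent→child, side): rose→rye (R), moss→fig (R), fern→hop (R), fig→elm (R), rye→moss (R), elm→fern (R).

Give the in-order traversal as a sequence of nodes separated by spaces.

In-order visits the left subtree, then the node, then the right subtree.
At rose: no left child.
Visit rose.
At rose: go right to rye.
  At rye: no left child.
  Visit rye.
  At rye: go right to moss.
    At moss: no left child.
    Visit moss.
    At moss: go right to fig.
      At fig: no left child.
      Visit fig.
      At fig: go right to elm.
        At elm: no left child.
        Visit elm.
        At elm: go right to fern.
          At fern: no left child.
          Visit fern.
          At fern: go right to hop.
            hop is a leaf — visit hop.

rose rye moss fig elm fern hop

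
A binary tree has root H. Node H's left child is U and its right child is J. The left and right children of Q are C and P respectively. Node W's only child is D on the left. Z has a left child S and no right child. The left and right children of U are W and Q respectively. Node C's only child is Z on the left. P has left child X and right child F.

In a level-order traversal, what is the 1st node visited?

Level-order visits nodes level by level from the root, left to right within each level.
Level 0: H
Level 1: U, J
Level 2: W, Q
Level 3: D, C, P
Level 4: Z, X, F
Level 5: S
Full level-order sequence: H, U, J, W, Q, D, C, P, Z, X, F, S.

H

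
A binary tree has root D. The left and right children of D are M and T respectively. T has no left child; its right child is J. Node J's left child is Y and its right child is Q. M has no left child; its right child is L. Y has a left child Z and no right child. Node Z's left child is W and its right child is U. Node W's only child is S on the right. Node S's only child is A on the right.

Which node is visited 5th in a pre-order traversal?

J

Pre-order visits the node, then its left subtree, then its right subtree.
Visit D.
At D: go left to M.
  Visit M.
  At M: no left child.
  At M: go right to L.
    L is a leaf — visit L.
At D: go right to T.
  Visit T.
  At T: no left child.
  At T: go right to J.
    Visit J.
    At J: go left to Y.
      Visit Y.
      At Y: go left to Z.
        Visit Z.
        At Z: go left to W.
          Visit W.
          At W: no left child.
          At W: go right to S.
            Visit S.
            At S: no left child.
            At S: go right to A.
              A is a leaf — visit A.
        At Z: go right to U.
          U is a leaf — visit U.
      At Y: no right child.
    At J: go right to Q.
      Q is a leaf — visit Q.
Full pre-order sequence: D, M, L, T, J, Y, Z, W, S, A, U, Q.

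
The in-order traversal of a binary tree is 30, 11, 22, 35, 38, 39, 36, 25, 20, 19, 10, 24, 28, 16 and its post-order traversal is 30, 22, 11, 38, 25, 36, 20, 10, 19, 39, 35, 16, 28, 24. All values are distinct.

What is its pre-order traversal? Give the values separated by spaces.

24 35 11 30 22 39 38 19 20 36 25 10 28 16

The last element of post-order is the root; it splits in-order into left and right subtrees.
Root 24: left subtree has 11 nodes {30, 11, 22, 35, 38, 39, 36, 25, 20, 19, 10}, right has 2 {28, 16}.
  Root 35: left subtree has 3 nodes {30, 11, 22}, right has 7 {38, 39, 36, 25, 20, 19, 10}.
    Root 11: left subtree has 1 node {30}, right has 1 {22}.
    Root 39: left subtree has 1 node {38}, right has 5 {36, 25, 20, 19, 10}.
      Root 19: left subtree has 3 nodes {36, 25, 20}, right has 1 {10}.
        Root 20: left subtree has 2 nodes {36, 25}, right has 0 { }.
          Root 36: left subtree has 0 nodes { }, right has 1 {25}.
  Root 28: left subtree has 0 nodes { }, right has 1 {16}.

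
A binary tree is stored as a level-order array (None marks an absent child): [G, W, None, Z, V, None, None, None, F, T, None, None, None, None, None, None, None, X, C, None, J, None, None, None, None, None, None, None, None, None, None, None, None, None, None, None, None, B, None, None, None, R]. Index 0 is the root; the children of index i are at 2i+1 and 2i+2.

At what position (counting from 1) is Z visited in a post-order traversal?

5

Post-order visits the left subtree, then the right subtree, then the node.
At G: go left to W.
  At W: go left to Z.
    At Z: no left child.
    At Z: go right to F.
      At F: go left to X.
        X is a leaf — visit X.
      At F: go right to C.
        At C: go left to B.
          B is a leaf — visit B.
        At C: no right child.
        Visit C.
      Visit F.
    Visit Z.
  At W: go right to V.
    At V: go left to T.
      At T: no left child.
      At T: go right to J.
        At J: go left to R.
          R is a leaf — visit R.
        At J: no right child.
        Visit J.
      Visit T.
    At V: no right child.
    Visit V.
  Visit W.
At G: no right child.
Visit G.
Full post-order sequence: X, B, C, F, Z, R, J, T, V, W, G.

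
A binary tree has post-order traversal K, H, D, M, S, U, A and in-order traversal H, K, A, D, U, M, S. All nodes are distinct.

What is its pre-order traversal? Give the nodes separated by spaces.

A H K U D S M

The last element of post-order is the root; it splits in-order into left and right subtrees.
Root A: left subtree has 2 nodes {H, K}, right has 4 {D, U, M, S}.
  Root H: left subtree has 0 nodes { }, right has 1 {K}.
  Root U: left subtree has 1 node {D}, right has 2 {M, S}.
    Root S: left subtree has 1 node {M}, right has 0 { }.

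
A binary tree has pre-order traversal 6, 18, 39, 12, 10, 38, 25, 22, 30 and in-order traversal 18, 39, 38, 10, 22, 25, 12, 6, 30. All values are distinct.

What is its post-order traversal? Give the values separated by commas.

38, 22, 25, 10, 12, 39, 18, 30, 6

The first element of pre-order is the root; it splits in-order into left and right subtrees.
Root 6: left subtree has 7 nodes {18, 39, 38, 10, 22, 25, 12}, right has 1 {30}.
  Root 18: left subtree has 0 nodes { }, right has 6 {39, 38, 10, 22, 25, 12}.
    Root 39: left subtree has 0 nodes { }, right has 5 {38, 10, 22, 25, 12}.
      Root 12: left subtree has 4 nodes {38, 10, 22, 25}, right has 0 { }.
        Root 10: left subtree has 1 node {38}, right has 2 {22, 25}.
          Root 25: left subtree has 1 node {22}, right has 0 { }.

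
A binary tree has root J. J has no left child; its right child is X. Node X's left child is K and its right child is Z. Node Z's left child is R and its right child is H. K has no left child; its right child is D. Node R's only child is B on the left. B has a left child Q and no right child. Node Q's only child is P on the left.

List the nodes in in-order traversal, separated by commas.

In-order visits the left subtree, then the node, then the right subtree.
At J: no left child.
Visit J.
At J: go right to X.
  At X: go left to K.
    At K: no left child.
    Visit K.
    At K: go right to D.
      D is a leaf — visit D.
  Visit X.
  At X: go right to Z.
    At Z: go left to R.
      At R: go left to B.
        At B: go left to Q.
          At Q: go left to P.
            P is a leaf — visit P.
          Visit Q.
          At Q: no right child.
        Visit B.
        At B: no right child.
      Visit R.
      At R: no right child.
    Visit Z.
    At Z: go right to H.
      H is a leaf — visit H.

J, K, D, X, P, Q, B, R, Z, H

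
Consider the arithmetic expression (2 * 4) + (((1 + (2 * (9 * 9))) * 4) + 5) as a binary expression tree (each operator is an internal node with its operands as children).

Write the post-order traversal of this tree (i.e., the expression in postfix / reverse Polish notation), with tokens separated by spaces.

2 4 * 1 2 9 9 * * + 4 * 5 + +

Post-order on an expression tree gives postfix notation: for each operator, emit left operand, right operand, then the operator.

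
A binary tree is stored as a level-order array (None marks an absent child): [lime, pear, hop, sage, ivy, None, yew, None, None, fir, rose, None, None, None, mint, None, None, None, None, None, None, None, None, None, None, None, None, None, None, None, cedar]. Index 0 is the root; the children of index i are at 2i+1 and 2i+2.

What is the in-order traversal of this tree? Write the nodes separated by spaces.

In-order visits the left subtree, then the node, then the right subtree.
At lime: go left to pear.
  At pear: go left to sage.
    sage is a leaf — visit sage.
  Visit pear.
  At pear: go right to ivy.
    At ivy: go left to fir.
      fir is a leaf — visit fir.
    Visit ivy.
    At ivy: go right to rose.
      rose is a leaf — visit rose.
Visit lime.
At lime: go right to hop.
  At hop: no left child.
  Visit hop.
  At hop: go right to yew.
    At yew: no left child.
    Visit yew.
    At yew: go right to mint.
      At mint: no left child.
      Visit mint.
      At mint: go right to cedar.
        cedar is a leaf — visit cedar.

sage pear fir ivy rose lime hop yew mint cedar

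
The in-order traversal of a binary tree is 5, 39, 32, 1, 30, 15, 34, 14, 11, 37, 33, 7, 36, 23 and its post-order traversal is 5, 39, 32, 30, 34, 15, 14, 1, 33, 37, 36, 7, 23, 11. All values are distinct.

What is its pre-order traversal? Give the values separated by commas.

11, 1, 32, 39, 5, 14, 15, 30, 34, 23, 7, 37, 33, 36

The last element of post-order is the root; it splits in-order into left and right subtrees.
Root 11: left subtree has 8 nodes {5, 39, 32, 1, 30, 15, 34, 14}, right has 5 {37, 33, 7, 36, 23}.
  Root 1: left subtree has 3 nodes {5, 39, 32}, right has 4 {30, 15, 34, 14}.
    Root 32: left subtree has 2 nodes {5, 39}, right has 0 { }.
      Root 39: left subtree has 1 node {5}, right has 0 { }.
    Root 14: left subtree has 3 nodes {30, 15, 34}, right has 0 { }.
      Root 15: left subtree has 1 node {30}, right has 1 {34}.
  Root 23: left subtree has 4 nodes {37, 33, 7, 36}, right has 0 { }.
    Root 7: left subtree has 2 nodes {37, 33}, right has 1 {36}.
      Root 37: left subtree has 0 nodes { }, right has 1 {33}.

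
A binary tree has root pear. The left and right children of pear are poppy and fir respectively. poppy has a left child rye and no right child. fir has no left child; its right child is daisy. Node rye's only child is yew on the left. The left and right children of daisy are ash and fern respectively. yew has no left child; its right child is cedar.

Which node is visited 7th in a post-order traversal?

daisy

Post-order visits the left subtree, then the right subtree, then the node.
At pear: go left to poppy.
  At poppy: go left to rye.
    At rye: go left to yew.
      At yew: no left child.
      At yew: go right to cedar.
        cedar is a leaf — visit cedar.
      Visit yew.
    At rye: no right child.
    Visit rye.
  At poppy: no right child.
  Visit poppy.
At pear: go right to fir.
  At fir: no left child.
  At fir: go right to daisy.
    At daisy: go left to ash.
      ash is a leaf — visit ash.
    At daisy: go right to fern.
      fern is a leaf — visit fern.
    Visit daisy.
  Visit fir.
Visit pear.
Full post-order sequence: cedar, yew, rye, poppy, ash, fern, daisy, fir, pear.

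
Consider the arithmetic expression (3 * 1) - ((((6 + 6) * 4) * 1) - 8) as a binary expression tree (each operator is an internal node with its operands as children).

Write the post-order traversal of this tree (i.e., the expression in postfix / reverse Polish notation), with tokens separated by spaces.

3 1 * 6 6 + 4 * 1 * 8 - -

Post-order on an expression tree gives postfix notation: for each operator, emit left operand, right operand, then the operator.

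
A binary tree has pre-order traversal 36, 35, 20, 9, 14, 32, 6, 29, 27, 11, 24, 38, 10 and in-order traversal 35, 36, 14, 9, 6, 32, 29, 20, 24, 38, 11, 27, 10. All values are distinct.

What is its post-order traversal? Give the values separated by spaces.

35 14 6 29 32 9 38 24 11 10 27 20 36

The first element of pre-order is the root; it splits in-order into left and right subtrees.
Root 36: left subtree has 1 node {35}, right has 11 {14, 9, 6, 32, 29, 20, 24, 38, 11, 27, 10}.
  Root 20: left subtree has 5 nodes {14, 9, 6, 32, 29}, right has 5 {24, 38, 11, 27, 10}.
    Root 9: left subtree has 1 node {14}, right has 3 {6, 32, 29}.
      Root 32: left subtree has 1 node {6}, right has 1 {29}.
    Root 27: left subtree has 3 nodes {24, 38, 11}, right has 1 {10}.
      Root 11: left subtree has 2 nodes {24, 38}, right has 0 { }.
        Root 24: left subtree has 0 nodes { }, right has 1 {38}.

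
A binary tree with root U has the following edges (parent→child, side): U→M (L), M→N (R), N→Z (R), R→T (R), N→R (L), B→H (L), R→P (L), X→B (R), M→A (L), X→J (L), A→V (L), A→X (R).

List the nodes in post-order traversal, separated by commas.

V, J, H, B, X, A, P, T, R, Z, N, M, U

Post-order visits the left subtree, then the right subtree, then the node.
At U: go left to M.
  At M: go left to A.
    At A: go left to V.
      V is a leaf — visit V.
    At A: go right to X.
      At X: go left to J.
        J is a leaf — visit J.
      At X: go right to B.
        At B: go left to H.
          H is a leaf — visit H.
        At B: no right child.
        Visit B.
      Visit X.
    Visit A.
  At M: go right to N.
    At N: go left to R.
      At R: go left to P.
        P is a leaf — visit P.
      At R: go right to T.
        T is a leaf — visit T.
      Visit R.
    At N: go right to Z.
      Z is a leaf — visit Z.
    Visit N.
  Visit M.
At U: no right child.
Visit U.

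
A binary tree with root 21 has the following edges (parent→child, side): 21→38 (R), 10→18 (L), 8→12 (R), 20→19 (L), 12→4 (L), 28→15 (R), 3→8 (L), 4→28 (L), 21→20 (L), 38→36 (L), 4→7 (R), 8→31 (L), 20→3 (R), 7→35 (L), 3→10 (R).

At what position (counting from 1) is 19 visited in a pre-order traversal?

Pre-order visits the node, then its left subtree, then its right subtree.
Visit 21.
At 21: go left to 20.
  Visit 20.
  At 20: go left to 19.
    19 is a leaf — visit 19.
  At 20: go right to 3.
    Visit 3.
    At 3: go left to 8.
      Visit 8.
      At 8: go left to 31.
        31 is a leaf — visit 31.
      At 8: go right to 12.
        Visit 12.
        At 12: go left to 4.
          Visit 4.
          At 4: go left to 28.
            Visit 28.
            At 28: no left child.
            At 28: go right to 15.
              15 is a leaf — visit 15.
          At 4: go right to 7.
            Visit 7.
            At 7: go left to 35.
              35 is a leaf — visit 35.
            At 7: no right child.
        At 12: no right child.
    At 3: go right to 10.
      Visit 10.
      At 10: go left to 18.
        18 is a leaf — visit 18.
      At 10: no right child.
At 21: go right to 38.
  Visit 38.
  At 38: go left to 36.
    36 is a leaf — visit 36.
  At 38: no right child.
Full pre-order sequence: 21, 20, 19, 3, 8, 31, 12, 4, 28, 15, 7, 35, 10, 18, 38, 36.

3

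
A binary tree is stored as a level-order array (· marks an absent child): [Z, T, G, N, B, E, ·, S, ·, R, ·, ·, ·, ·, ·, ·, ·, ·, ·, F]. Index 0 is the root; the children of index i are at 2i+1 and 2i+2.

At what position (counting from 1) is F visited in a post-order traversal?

Post-order visits the left subtree, then the right subtree, then the node.
At Z: go left to T.
  At T: go left to N.
    At N: go left to S.
      S is a leaf — visit S.
    At N: no right child.
    Visit N.
  At T: go right to B.
    At B: go left to R.
      At R: go left to F.
        F is a leaf — visit F.
      At R: no right child.
      Visit R.
    At B: no right child.
    Visit B.
  Visit T.
At Z: go right to G.
  At G: go left to E.
    E is a leaf — visit E.
  At G: no right child.
  Visit G.
Visit Z.
Full post-order sequence: S, N, F, R, B, T, E, G, Z.

3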